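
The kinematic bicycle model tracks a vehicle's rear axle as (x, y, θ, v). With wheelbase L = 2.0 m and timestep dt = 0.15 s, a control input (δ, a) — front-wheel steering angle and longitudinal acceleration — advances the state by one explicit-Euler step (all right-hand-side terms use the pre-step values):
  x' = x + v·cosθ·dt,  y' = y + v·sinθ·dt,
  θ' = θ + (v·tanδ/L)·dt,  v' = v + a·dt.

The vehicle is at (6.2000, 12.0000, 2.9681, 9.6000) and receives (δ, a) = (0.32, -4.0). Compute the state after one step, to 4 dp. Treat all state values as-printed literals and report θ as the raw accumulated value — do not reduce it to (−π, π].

(4.7816, 12.2486, 3.2067, 9.0000)

x' = 6.2000 + 9.6000·cos(2.9681)·0.15 = 4.7816
y' = 12.0000 + 9.6000·sin(2.9681)·0.15 = 12.2486
θ' = 2.9681 + (9.6000/2.0)·tan(0.32)·0.15 = 3.2067
v' = 9.6000 − 4.0000·0.15 = 9.0000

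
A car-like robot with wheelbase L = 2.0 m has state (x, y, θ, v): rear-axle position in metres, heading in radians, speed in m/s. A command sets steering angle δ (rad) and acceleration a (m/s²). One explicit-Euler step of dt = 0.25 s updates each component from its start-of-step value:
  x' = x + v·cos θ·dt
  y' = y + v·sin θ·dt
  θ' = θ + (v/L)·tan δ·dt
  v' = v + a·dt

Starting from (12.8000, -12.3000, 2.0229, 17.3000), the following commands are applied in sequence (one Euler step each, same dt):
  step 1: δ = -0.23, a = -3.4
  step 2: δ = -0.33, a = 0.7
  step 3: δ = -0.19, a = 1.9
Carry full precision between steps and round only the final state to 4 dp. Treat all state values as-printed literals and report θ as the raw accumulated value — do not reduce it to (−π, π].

after step 1 (δ=-0.23, a=-3.4): (10.910586, -8.409532, 1.516565, 16.450000)
after step 2 (δ=-0.33, a=0.7): (11.133503, -4.303078, 0.812248, 16.625000)
after step 3 (δ=-0.19, a=1.9): (13.992455, -1.286325, 0.412584, 17.100000)

(13.9925, -1.2863, 0.4126, 17.1000)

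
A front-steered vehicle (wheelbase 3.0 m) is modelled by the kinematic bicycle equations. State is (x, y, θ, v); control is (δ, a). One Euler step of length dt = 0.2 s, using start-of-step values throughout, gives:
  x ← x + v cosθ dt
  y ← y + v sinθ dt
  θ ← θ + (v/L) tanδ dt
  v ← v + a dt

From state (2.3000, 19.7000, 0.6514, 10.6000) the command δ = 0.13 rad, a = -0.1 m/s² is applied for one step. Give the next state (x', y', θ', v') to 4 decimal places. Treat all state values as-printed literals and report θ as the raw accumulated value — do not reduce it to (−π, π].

(3.9859, 20.9854, 0.7438, 10.5800)

x' = 2.3000 + 10.6000·cos(0.6514)·0.2 = 3.9859
y' = 19.7000 + 10.6000·sin(0.6514)·0.2 = 20.9854
θ' = 0.6514 + (10.6000/3.0)·tan(0.13)·0.2 = 0.7438
v' = 10.6000 − 0.1000·0.2 = 10.5800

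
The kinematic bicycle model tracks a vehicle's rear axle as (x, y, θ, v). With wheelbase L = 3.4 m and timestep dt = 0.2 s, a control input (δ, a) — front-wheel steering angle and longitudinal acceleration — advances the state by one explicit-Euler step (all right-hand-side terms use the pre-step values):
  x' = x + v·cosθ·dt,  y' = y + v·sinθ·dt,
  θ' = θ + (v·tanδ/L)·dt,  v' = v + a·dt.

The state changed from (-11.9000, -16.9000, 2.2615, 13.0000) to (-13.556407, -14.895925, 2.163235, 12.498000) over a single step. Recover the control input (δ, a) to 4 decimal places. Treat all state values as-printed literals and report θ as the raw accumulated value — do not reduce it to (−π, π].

δ = -0.1278, a = -2.5100

a = (v'−v)/dt = (-0.502000)/0.2 = -2.5100
Δθ = θ'−θ = -0.098265;  (v·dt/L) = 13.0000·0.2/3.4 = 0.764706
tan δ = Δθ·L/(v·dt) = -0.128500  →  δ = -0.1278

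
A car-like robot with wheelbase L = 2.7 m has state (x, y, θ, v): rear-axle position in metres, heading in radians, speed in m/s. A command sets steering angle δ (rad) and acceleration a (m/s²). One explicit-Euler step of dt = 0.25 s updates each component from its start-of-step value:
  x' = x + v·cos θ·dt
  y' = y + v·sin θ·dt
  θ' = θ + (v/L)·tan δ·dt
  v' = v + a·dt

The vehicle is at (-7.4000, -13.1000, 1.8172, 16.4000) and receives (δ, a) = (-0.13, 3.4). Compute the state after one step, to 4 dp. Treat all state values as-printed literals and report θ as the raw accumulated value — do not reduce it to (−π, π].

x' = -7.4000 + 16.4000·cos(1.8172)·0.25 = -8.4001
y' = -13.1000 + 16.4000·sin(1.8172)·0.25 = -9.1238
θ' = 1.8172 + (16.4000/2.7)·tan(-0.13)·0.25 = 1.6187
v' = 16.4000 + 3.4000·0.25 = 17.2500

(-8.4001, -9.1238, 1.6187, 17.2500)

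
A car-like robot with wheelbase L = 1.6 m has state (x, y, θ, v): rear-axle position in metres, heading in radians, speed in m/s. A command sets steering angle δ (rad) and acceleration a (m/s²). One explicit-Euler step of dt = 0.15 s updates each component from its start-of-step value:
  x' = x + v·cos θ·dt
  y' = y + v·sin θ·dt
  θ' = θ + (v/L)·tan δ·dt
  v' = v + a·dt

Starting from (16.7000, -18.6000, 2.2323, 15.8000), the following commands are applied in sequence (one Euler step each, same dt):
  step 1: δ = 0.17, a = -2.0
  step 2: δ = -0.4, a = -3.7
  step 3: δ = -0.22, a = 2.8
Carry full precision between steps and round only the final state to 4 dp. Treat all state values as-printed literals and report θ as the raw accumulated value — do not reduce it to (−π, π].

after step 1 (δ=0.17, a=-2.0): (15.244099, -16.729905, 2.486567, 15.500000)
after step 2 (δ=-0.4, a=-3.7): (13.400300, -15.313562, 1.872195, 14.945000)
after step 3 (δ=-0.22, a=2.8): (12.734822, -13.172866, 1.558883, 15.365000)

(12.7348, -13.1729, 1.5589, 15.3650)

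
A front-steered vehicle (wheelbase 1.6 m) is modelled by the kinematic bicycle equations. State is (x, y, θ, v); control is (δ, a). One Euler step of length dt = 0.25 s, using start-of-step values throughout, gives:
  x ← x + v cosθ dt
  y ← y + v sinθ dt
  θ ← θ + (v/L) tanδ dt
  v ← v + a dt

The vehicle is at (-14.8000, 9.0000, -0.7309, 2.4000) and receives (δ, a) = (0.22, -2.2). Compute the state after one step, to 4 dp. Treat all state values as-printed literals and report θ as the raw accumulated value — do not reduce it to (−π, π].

x' = -14.8000 + 2.4000·cos(-0.7309)·0.25 = -14.3533
y' = 9.0000 + 2.4000·sin(-0.7309)·0.25 = 8.5995
θ' = -0.7309 + (2.4000/1.6)·tan(0.22)·0.25 = -0.6470
v' = 2.4000 − 2.2000·0.25 = 1.8500

(-14.3533, 8.5995, -0.6470, 1.8500)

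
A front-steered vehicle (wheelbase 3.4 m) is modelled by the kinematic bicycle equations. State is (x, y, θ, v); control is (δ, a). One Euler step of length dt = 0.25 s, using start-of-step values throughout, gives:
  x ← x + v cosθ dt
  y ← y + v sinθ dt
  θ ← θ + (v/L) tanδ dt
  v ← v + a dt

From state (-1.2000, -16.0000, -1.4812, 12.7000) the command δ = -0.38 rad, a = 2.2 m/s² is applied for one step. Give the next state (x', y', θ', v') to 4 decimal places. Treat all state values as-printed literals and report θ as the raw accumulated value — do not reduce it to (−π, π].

x' = -1.2000 + 12.7000·cos(-1.4812)·0.25 = -0.9159
y' = -16.0000 + 12.7000·sin(-1.4812)·0.25 = -19.1623
θ' = -1.4812 + (12.7000/3.4)·tan(-0.38)·0.25 = -1.8542
v' = 12.7000 + 2.2000·0.25 = 13.2500

(-0.9159, -19.1623, -1.8542, 13.2500)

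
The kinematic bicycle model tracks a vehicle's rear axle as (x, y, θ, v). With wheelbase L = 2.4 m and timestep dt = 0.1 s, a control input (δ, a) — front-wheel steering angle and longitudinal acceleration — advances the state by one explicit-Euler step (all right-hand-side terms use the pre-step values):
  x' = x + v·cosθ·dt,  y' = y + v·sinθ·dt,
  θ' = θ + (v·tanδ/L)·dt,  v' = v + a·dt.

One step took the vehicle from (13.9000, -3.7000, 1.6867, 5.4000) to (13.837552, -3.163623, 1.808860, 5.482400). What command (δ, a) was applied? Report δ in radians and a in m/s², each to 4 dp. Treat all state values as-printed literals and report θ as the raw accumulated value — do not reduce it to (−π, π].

δ = 0.4974, a = 0.8240

a = (v'−v)/dt = (0.082400)/0.1 = 0.8240
Δθ = θ'−θ = 0.122160;  (v·dt/L) = 5.4000·0.1/2.4 = 0.225000
tan δ = Δθ·L/(v·dt) = 0.542933  →  δ = 0.4974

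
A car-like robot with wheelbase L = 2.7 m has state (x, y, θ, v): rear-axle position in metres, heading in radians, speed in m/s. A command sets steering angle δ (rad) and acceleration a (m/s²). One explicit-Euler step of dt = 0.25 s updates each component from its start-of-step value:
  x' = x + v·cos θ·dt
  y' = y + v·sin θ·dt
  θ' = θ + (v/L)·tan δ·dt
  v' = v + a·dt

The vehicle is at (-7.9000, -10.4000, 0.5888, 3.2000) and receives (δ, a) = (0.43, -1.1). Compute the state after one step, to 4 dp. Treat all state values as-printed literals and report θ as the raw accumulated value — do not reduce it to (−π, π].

(-7.2347, -9.9557, 0.7247, 2.9250)

x' = -7.9000 + 3.2000·cos(0.5888)·0.25 = -7.2347
y' = -10.4000 + 3.2000·sin(0.5888)·0.25 = -9.9557
θ' = 0.5888 + (3.2000/2.7)·tan(0.43)·0.25 = 0.7247
v' = 3.2000 − 1.1000·0.25 = 2.9250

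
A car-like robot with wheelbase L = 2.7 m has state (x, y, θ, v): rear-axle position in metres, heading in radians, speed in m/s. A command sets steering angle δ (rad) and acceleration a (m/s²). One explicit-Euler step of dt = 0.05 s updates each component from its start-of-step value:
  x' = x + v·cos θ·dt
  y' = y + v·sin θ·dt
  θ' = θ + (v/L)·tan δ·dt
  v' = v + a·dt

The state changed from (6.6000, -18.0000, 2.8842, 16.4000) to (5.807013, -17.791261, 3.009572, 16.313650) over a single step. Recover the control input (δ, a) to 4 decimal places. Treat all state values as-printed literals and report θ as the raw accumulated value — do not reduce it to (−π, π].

δ = 0.3915, a = -1.7270

a = (v'−v)/dt = (-0.086350)/0.05 = -1.7270
Δθ = θ'−θ = 0.125372;  (v·dt/L) = 16.4000·0.05/2.7 = 0.303704
tan δ = Δθ·L/(v·dt) = 0.412810  →  δ = 0.3915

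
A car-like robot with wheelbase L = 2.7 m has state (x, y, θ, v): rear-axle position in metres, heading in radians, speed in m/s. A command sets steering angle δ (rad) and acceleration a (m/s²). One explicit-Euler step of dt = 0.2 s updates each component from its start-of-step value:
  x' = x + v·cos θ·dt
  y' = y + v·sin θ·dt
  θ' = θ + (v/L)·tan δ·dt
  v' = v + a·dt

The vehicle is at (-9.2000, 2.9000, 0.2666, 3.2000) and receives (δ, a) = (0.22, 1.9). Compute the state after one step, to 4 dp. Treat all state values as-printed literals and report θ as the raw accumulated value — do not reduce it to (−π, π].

(-8.5826, 3.0686, 0.3196, 3.5800)

x' = -9.2000 + 3.2000·cos(0.2666)·0.2 = -8.5826
y' = 2.9000 + 3.2000·sin(0.2666)·0.2 = 3.0686
θ' = 0.2666 + (3.2000/2.7)·tan(0.22)·0.2 = 0.3196
v' = 3.2000 + 1.9000·0.2 = 3.5800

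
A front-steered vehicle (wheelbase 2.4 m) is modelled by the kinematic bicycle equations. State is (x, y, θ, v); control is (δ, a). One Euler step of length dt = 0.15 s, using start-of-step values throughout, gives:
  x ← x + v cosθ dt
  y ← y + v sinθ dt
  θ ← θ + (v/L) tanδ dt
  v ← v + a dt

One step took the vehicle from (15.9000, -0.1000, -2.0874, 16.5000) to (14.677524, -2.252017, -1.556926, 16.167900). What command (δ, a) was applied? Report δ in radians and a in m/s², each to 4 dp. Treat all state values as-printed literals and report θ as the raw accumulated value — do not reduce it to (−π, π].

δ = 0.4751, a = -2.2140

a = (v'−v)/dt = (-0.332100)/0.15 = -2.2140
Δθ = θ'−θ = 0.530474;  (v·dt/L) = 16.5000·0.15/2.4 = 1.031250
tan δ = Δθ·L/(v·dt) = 0.514399  →  δ = 0.4751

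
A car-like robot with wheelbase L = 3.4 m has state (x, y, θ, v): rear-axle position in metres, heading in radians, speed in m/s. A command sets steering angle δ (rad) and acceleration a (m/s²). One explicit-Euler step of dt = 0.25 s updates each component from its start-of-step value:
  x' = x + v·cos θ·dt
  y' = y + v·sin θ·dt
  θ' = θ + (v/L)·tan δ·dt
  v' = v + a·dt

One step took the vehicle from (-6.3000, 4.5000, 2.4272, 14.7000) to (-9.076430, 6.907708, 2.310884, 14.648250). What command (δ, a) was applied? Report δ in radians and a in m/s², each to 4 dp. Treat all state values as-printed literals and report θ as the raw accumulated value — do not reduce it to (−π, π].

δ = -0.1072, a = -0.2070

a = (v'−v)/dt = (-0.051750)/0.25 = -0.2070
Δθ = θ'−θ = -0.116316;  (v·dt/L) = 14.7000·0.25/3.4 = 1.080882
tan δ = Δθ·L/(v·dt) = -0.107612  →  δ = -0.1072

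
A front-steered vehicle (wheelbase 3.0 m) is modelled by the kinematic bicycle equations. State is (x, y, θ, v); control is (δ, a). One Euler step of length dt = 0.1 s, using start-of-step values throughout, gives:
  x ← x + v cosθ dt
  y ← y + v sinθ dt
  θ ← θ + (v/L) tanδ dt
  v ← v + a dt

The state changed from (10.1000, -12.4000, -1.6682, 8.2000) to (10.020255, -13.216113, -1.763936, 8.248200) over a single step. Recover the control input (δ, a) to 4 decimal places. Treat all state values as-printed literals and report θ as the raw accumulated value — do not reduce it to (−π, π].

δ = -0.3369, a = 0.4820

a = (v'−v)/dt = (0.048200)/0.1 = 0.4820
Δθ = θ'−θ = -0.095736;  (v·dt/L) = 8.2000·0.1/3.0 = 0.273333
tan δ = Δθ·L/(v·dt) = -0.350254  →  δ = -0.3369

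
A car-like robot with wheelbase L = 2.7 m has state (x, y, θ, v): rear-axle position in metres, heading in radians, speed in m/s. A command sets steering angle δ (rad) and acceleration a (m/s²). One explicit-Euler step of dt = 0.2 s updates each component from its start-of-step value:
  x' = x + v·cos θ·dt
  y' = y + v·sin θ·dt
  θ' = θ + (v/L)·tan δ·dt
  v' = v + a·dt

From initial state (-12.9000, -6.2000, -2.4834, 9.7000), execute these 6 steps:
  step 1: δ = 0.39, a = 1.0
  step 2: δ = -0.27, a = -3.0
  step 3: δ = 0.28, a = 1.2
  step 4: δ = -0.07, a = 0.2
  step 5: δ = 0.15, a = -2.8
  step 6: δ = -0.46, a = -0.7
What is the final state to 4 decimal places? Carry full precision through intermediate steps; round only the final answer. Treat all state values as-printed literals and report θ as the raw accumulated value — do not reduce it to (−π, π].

after step 1 (δ=0.39, a=1.0): (-14.434732, -7.386675, -2.188049, 9.900000)
after step 2 (δ=-0.27, a=-3.0): (-15.580751, -9.001308, -2.391005, 9.300000)
after step 3 (δ=0.28, a=1.2): (-16.940947, -10.269955, -2.192912, 9.540000)
after step 4 (δ=-0.07, a=0.2): (-18.052846, -11.820486, -2.242460, 9.580000)
after step 5 (δ=0.15, a=-2.8): (-19.245152, -13.320307, -2.135210, 9.020000)
after step 6 (δ=-0.46, a=-0.7): (-20.210149, -14.844511, -2.466243, 8.880000)

(-20.2101, -14.8445, -2.4662, 8.8800)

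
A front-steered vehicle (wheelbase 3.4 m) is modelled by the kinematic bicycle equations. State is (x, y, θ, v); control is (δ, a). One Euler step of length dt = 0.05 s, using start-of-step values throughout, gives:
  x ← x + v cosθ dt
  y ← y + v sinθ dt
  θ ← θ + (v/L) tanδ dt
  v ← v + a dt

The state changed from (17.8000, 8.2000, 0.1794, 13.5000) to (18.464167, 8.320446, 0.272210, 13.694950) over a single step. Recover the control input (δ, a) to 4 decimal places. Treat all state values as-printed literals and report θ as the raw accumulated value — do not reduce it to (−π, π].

δ = 0.4373, a = 3.8990

a = (v'−v)/dt = (0.194950)/0.05 = 3.8990
Δθ = θ'−θ = 0.092810;  (v·dt/L) = 13.5000·0.05/3.4 = 0.198529
tan δ = Δθ·L/(v·dt) = 0.467487  →  δ = 0.4373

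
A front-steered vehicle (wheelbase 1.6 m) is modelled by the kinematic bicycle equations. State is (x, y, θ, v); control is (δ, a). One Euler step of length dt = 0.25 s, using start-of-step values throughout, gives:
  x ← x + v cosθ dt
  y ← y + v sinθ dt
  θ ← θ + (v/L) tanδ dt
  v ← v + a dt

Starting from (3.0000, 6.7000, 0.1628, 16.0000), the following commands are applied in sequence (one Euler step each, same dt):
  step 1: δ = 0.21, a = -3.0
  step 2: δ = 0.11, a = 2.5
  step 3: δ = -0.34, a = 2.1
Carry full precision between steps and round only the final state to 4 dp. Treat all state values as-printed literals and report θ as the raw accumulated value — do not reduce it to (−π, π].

after step 1 (δ=0.21, a=-3.0): (6.947109, 7.348327, 0.695656, 15.250000)
after step 2 (δ=0.11, a=2.5): (9.873712, 9.791717, 0.958828, 15.875000)
after step 3 (δ=-0.34, a=2.1): (12.153678, 13.040214, 0.081395, 16.400000)

(12.1537, 13.0402, 0.0814, 16.4000)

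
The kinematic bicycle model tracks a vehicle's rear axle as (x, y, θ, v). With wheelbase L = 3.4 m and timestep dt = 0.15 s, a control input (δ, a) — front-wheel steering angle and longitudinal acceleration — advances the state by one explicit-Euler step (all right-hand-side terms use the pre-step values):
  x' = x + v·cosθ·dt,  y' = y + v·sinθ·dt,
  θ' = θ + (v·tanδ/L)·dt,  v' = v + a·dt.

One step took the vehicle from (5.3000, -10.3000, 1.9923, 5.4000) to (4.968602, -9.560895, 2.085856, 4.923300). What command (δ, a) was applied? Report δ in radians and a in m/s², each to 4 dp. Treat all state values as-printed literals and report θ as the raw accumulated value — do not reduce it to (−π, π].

a = (v'−v)/dt = (-0.476700)/0.15 = -3.1780
Δθ = θ'−θ = 0.093556;  (v·dt/L) = 5.4000·0.15/3.4 = 0.238235
tan δ = Δθ·L/(v·dt) = 0.392704  →  δ = 0.3742

δ = 0.3742, a = -3.1780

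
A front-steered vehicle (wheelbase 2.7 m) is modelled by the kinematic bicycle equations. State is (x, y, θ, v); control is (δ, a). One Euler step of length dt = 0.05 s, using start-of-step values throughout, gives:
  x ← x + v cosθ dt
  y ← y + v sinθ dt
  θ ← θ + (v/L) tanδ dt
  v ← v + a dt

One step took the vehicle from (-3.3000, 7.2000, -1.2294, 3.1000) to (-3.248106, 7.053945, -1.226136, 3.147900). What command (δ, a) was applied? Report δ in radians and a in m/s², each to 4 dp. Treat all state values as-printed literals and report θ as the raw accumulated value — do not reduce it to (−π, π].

δ = 0.0568, a = 0.9580

a = (v'−v)/dt = (0.047900)/0.05 = 0.9580
Δθ = θ'−θ = 0.003264;  (v·dt/L) = 3.1000·0.05/2.7 = 0.057407
tan δ = Δθ·L/(v·dt) = 0.056857  →  δ = 0.0568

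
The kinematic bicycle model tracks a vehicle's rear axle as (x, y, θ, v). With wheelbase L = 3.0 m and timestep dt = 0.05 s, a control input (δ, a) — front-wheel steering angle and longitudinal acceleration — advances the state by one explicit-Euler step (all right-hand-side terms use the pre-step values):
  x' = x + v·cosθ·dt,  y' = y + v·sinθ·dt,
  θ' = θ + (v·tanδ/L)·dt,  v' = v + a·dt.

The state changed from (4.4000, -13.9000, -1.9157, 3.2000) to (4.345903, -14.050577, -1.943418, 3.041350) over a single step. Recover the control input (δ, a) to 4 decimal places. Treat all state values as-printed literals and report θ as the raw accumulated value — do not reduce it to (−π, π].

a = (v'−v)/dt = (-0.158650)/0.05 = -3.1730
Δθ = θ'−θ = -0.027718;  (v·dt/L) = 3.2000·0.05/3.0 = 0.053333
tan δ = Δθ·L/(v·dt) = -0.519713  →  δ = -0.4793

δ = -0.4793, a = -3.1730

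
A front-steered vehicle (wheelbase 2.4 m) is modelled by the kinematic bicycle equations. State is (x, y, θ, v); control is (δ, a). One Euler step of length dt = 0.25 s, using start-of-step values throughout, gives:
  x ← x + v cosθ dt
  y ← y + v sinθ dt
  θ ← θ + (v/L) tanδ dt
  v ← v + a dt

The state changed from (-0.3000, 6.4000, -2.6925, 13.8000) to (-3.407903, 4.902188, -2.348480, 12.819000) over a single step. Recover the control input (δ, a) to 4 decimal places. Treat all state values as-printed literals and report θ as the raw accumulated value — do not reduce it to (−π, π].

a = (v'−v)/dt = (-0.981000)/0.25 = -3.9240
Δθ = θ'−θ = 0.344020;  (v·dt/L) = 13.8000·0.25/2.4 = 1.437500
tan δ = Δθ·L/(v·dt) = 0.239318  →  δ = 0.2349

δ = 0.2349, a = -3.9240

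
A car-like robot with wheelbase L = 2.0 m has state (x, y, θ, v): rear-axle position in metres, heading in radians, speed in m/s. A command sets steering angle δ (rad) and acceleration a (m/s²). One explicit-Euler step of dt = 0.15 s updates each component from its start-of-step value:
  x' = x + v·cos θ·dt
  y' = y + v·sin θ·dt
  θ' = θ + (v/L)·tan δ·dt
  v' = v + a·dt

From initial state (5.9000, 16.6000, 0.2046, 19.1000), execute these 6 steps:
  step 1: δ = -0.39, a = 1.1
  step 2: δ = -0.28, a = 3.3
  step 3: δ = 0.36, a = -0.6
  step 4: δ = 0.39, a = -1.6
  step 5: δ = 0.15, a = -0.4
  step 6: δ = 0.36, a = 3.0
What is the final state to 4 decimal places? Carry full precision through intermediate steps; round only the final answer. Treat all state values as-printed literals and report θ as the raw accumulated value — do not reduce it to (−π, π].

(21.4603, 15.9093, 1.1316, 19.8200)

after step 1 (δ=-0.39, a=1.1): (8.705243, 17.182098, -0.384236, 19.265000)
after step 2 (δ=-0.28, a=3.3): (11.384287, 16.098872, -0.799716, 19.760000)
after step 3 (δ=0.36, a=-0.6): (13.449929, 13.973215, -0.241887, 19.670000)
after step 4 (δ=0.39, a=-1.6): (16.314533, 13.266466, 0.364522, 19.430000)
after step 5 (δ=0.15, a=-0.4): (19.037534, 14.305492, 0.584763, 19.370000)
after step 6 (δ=0.36, a=3.0): (21.460264, 15.909334, 1.131583, 19.820000)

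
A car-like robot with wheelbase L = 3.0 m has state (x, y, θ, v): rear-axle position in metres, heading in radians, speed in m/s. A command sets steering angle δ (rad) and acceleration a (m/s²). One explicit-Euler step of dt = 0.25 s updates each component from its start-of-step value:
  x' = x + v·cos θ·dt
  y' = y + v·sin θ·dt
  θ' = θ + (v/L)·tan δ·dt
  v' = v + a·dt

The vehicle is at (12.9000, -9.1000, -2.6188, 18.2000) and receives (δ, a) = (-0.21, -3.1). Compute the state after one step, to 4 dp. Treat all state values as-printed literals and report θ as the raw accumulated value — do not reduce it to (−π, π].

x' = 12.9000 + 18.2000·cos(-2.6188)·0.25 = 8.9578
y' = -9.1000 + 18.2000·sin(-2.6188)·0.25 = -11.3718
θ' = -2.6188 + (18.2000/3.0)·tan(-0.21)·0.25 = -2.9421
v' = 18.2000 − 3.1000·0.25 = 17.4250

(8.9578, -11.3718, -2.9421, 17.4250)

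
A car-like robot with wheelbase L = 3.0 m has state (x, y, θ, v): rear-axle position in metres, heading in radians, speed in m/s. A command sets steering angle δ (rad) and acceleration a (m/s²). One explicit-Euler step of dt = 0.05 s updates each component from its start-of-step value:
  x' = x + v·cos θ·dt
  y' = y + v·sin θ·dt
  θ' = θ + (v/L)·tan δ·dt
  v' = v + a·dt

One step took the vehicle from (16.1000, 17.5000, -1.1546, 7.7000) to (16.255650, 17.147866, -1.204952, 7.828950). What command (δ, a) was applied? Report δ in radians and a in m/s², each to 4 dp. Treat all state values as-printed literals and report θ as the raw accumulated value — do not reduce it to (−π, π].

δ = -0.3739, a = 2.5790

a = (v'−v)/dt = (0.128950)/0.05 = 2.5790
Δθ = θ'−θ = -0.050352;  (v·dt/L) = 7.7000·0.05/3.0 = 0.128333
tan δ = Δθ·L/(v·dt) = -0.392353  →  δ = -0.3739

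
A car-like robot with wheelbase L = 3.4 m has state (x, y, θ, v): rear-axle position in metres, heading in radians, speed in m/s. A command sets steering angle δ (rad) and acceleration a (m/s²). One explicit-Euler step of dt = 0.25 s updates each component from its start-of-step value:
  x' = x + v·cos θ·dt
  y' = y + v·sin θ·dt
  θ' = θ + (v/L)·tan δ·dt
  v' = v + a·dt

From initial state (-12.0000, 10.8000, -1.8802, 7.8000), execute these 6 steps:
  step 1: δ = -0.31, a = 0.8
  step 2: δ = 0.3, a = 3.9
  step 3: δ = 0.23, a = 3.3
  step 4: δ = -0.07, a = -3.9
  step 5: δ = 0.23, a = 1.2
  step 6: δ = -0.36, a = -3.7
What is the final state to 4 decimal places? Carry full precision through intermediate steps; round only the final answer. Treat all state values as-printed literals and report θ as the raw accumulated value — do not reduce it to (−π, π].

after step 1 (δ=-0.31, a=0.8): (-12.593757, 8.942595, -2.063917, 8.000000)
after step 2 (δ=0.3, a=3.9): (-13.540511, 7.180876, -1.881955, 8.975000)
after step 3 (δ=0.23, a=3.3): (-14.227462, 5.044871, -1.727437, 9.800000)
after step 4 (δ=-0.07, a=-3.9): (-14.609665, 2.624867, -1.777961, 8.825000)
after step 5 (δ=0.23, a=1.2): (-15.063460, 0.465791, -1.626026, 9.125000)
after step 6 (δ=-0.36, a=-3.7): (-15.189388, -1.811980, -1.878576, 8.200000)

(-15.1894, -1.8120, -1.8786, 8.2000)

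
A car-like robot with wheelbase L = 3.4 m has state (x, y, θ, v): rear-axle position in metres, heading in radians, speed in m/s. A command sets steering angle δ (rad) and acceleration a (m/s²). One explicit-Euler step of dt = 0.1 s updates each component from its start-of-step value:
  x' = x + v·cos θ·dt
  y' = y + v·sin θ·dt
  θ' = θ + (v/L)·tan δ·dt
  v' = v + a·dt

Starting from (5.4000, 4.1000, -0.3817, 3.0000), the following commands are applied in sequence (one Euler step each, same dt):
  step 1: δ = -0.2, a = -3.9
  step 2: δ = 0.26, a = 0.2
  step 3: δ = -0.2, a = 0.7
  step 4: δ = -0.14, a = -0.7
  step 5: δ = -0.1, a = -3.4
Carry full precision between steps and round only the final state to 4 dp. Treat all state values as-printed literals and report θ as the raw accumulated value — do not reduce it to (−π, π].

after step 1 (δ=-0.2, a=-3.9): (5.678410, 3.988250, -0.399586, 2.610000)
after step 2 (δ=0.26, a=0.2): (5.918849, 3.886712, -0.379165, 2.630000)
after step 3 (δ=-0.2, a=0.7): (6.163169, 3.789364, -0.394845, 2.700000)
after step 4 (δ=-0.14, a=-0.7): (6.412394, 3.685504, -0.406036, 2.630000)
after step 5 (δ=-0.1, a=-3.4): (6.654010, 3.581627, -0.413797, 2.290000)

(6.6540, 3.5816, -0.4138, 2.2900)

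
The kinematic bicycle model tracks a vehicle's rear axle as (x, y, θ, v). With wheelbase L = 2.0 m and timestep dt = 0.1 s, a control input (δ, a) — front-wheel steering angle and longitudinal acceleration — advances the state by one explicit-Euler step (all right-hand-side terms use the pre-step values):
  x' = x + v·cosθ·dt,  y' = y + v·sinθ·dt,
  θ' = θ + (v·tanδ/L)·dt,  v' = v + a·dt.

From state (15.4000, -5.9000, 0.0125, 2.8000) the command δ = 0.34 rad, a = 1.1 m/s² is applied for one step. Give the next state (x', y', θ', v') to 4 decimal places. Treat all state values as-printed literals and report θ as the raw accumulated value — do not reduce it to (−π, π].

x' = 15.4000 + 2.8000·cos(0.0125)·0.1 = 15.6800
y' = -5.9000 + 2.8000·sin(0.0125)·0.1 = -5.8965
θ' = 0.0125 + (2.8000/2.0)·tan(0.34)·0.1 = 0.0620
v' = 2.8000 + 1.1000·0.1 = 2.9100

(15.6800, -5.8965, 0.0620, 2.9100)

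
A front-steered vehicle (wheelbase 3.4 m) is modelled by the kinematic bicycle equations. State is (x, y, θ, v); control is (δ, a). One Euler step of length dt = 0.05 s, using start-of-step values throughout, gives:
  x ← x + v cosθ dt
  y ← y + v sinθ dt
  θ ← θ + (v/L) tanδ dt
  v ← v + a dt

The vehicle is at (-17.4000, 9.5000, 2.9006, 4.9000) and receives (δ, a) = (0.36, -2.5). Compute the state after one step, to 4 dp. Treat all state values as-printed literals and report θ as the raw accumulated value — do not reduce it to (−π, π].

(-17.6379, 9.5585, 2.9277, 4.7750)

x' = -17.4000 + 4.9000·cos(2.9006)·0.05 = -17.6379
y' = 9.5000 + 4.9000·sin(2.9006)·0.05 = 9.5585
θ' = 2.9006 + (4.9000/3.4)·tan(0.36)·0.05 = 2.9277
v' = 4.9000 − 2.5000·0.05 = 4.7750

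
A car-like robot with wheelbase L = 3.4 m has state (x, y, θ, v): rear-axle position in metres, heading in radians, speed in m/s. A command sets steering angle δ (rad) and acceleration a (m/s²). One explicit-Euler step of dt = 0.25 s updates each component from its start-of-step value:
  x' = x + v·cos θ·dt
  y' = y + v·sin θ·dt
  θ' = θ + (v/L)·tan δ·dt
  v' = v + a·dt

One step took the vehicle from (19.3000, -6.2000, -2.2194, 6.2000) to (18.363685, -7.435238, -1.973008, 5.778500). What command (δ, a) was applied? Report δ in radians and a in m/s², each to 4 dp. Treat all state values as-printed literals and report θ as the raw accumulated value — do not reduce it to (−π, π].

δ = 0.4955, a = -1.6860

a = (v'−v)/dt = (-0.421500)/0.25 = -1.6860
Δθ = θ'−θ = 0.246392;  (v·dt/L) = 6.2000·0.25/3.4 = 0.455882
tan δ = Δθ·L/(v·dt) = 0.540473  →  δ = 0.4955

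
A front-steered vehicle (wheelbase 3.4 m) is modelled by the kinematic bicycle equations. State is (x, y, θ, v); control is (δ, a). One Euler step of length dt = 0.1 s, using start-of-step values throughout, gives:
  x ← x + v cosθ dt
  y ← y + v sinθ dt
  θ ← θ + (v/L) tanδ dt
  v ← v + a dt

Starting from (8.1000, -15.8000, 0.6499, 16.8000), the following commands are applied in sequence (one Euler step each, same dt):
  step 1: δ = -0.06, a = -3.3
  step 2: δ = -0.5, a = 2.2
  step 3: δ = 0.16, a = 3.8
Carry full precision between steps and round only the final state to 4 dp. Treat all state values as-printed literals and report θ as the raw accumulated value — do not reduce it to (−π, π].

after step 1 (δ=-0.06, a=-3.3): (9.437522, -14.783421, 0.620217, 16.470000)
after step 2 (δ=-0.5, a=2.2): (10.777772, -13.826164, 0.355582, 16.690000)
after step 3 (δ=0.16, a=3.8): (12.342366, -13.245125, 0.434800, 17.070000)

(12.3424, -13.2451, 0.4348, 17.0700)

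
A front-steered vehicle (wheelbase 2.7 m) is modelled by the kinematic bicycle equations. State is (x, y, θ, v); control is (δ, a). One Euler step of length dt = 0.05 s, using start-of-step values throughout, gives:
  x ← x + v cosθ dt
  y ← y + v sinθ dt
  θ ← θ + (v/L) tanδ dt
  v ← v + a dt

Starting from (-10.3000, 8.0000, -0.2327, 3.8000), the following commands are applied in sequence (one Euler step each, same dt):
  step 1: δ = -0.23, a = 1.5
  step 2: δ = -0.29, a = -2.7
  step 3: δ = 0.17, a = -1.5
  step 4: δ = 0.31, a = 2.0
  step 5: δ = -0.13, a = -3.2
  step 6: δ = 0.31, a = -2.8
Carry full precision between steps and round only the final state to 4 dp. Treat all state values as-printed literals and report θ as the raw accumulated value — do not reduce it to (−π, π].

(-9.2122, 7.7234, -0.2247, 3.4650)

after step 1 (δ=-0.23, a=1.5): (-10.115121, 7.956185, -0.249177, 3.875000)
after step 2 (δ=-0.29, a=-2.7): (-9.927355, 7.908405, -0.270591, 3.740000)
after step 3 (δ=0.17, a=-1.5): (-9.747159, 7.858420, -0.258702, 3.665000)
after step 4 (δ=0.31, a=2.0): (-9.570007, 7.811540, -0.236961, 3.765000)
after step 5 (δ=-0.13, a=-3.2): (-9.387018, 7.767348, -0.246076, 3.605000)
after step 6 (δ=0.31, a=-2.8): (-9.212198, 7.723439, -0.224692, 3.465000)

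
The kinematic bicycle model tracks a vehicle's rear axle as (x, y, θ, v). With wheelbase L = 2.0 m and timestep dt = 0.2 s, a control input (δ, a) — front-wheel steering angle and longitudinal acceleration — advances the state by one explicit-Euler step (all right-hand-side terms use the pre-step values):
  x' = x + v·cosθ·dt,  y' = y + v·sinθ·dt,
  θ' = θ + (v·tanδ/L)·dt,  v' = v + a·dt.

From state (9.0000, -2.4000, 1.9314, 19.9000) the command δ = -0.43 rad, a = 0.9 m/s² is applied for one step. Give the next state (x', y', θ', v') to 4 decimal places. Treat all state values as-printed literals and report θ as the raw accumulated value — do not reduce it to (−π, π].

x' = 9.0000 + 19.9000·cos(1.9314)·0.2 = 7.5957
y' = -2.4000 + 19.9000·sin(1.9314)·0.2 = 1.3240
θ' = 1.9314 + (19.9000/2.0)·tan(-0.43)·0.2 = 1.0187
v' = 19.9000 + 0.9000·0.2 = 20.0800

(7.5957, 1.3240, 1.0187, 20.0800)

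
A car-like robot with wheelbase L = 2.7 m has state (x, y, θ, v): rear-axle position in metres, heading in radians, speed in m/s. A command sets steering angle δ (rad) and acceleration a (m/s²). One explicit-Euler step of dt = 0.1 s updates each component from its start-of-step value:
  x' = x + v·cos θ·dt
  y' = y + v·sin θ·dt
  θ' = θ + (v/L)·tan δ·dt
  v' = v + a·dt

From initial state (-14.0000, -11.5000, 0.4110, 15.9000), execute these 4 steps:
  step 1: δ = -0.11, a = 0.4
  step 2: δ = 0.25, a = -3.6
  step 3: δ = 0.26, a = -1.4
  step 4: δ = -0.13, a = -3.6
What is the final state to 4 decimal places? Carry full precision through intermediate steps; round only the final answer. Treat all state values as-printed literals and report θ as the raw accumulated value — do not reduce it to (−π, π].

(-8.4442, -8.6471, 0.5754, 15.0800)

after step 1 (δ=-0.11, a=0.4): (-12.542412, -10.864753, 0.345960, 15.940000)
after step 2 (δ=0.25, a=-3.6): (-11.042856, -10.324228, 0.496706, 15.580000)
after step 3 (δ=0.26, a=-1.4): (-9.673130, -9.581791, 0.650210, 15.440000)
after step 4 (δ=-0.13, a=-3.6): (-8.444173, -8.647125, 0.575448, 15.080000)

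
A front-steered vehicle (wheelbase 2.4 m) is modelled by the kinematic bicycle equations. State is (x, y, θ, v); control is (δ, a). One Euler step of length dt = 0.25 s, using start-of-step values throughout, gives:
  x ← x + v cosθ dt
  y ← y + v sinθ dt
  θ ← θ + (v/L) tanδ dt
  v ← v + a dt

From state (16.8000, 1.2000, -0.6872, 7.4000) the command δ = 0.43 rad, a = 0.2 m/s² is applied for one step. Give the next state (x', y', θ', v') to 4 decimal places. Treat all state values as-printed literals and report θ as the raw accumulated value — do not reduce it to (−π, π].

(18.2301, 0.0264, -0.3337, 7.4500)

x' = 16.8000 + 7.4000·cos(-0.6872)·0.25 = 18.2301
y' = 1.2000 + 7.4000·sin(-0.6872)·0.25 = 0.0264
θ' = -0.6872 + (7.4000/2.4)·tan(0.43)·0.25 = -0.3337
v' = 7.4000 + 0.2000·0.25 = 7.4500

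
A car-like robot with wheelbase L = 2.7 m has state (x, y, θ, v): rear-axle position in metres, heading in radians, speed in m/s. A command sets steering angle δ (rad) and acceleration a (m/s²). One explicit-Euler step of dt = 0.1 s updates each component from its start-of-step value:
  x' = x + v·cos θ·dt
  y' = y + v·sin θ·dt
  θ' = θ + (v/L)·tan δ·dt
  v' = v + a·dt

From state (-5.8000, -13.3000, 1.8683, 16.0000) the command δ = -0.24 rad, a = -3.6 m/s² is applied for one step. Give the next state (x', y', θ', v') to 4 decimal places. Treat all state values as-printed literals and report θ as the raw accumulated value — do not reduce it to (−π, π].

x' = -5.8000 + 16.0000·cos(1.8683)·0.1 = -6.2690
y' = -13.3000 + 16.0000·sin(1.8683)·0.1 = -11.7703
θ' = 1.8683 + (16.0000/2.7)·tan(-0.24)·0.1 = 1.7233
v' = 16.0000 − 3.6000·0.1 = 15.6400

(-6.2690, -11.7703, 1.7233, 15.6400)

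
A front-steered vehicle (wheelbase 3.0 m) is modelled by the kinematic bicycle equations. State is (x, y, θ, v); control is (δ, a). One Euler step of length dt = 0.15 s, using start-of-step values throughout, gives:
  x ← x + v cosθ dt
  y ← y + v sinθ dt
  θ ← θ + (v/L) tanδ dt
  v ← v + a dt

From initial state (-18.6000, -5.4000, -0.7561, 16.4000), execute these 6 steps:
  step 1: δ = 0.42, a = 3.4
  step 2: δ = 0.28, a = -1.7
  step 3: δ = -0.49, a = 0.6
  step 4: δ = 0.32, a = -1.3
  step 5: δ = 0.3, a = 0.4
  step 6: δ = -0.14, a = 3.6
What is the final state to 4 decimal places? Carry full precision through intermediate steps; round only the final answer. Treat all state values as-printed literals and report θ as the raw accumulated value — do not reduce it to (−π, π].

after step 1 (δ=0.42, a=3.4): (-16.810307, -7.087780, -0.389911, 16.910000)
after step 2 (δ=0.28, a=-1.7): (-14.464189, -8.051918, -0.146783, 16.655000)
after step 3 (δ=-0.49, a=0.6): (-11.992804, -8.417304, -0.590962, 16.745000)
after step 4 (δ=0.32, a=-1.3): (-9.907034, -9.816751, -0.313507, 16.550000)
after step 5 (δ=0.3, a=0.4): (-7.545536, -10.582345, -0.057531, 16.610000)
after step 6 (δ=-0.14, a=3.6): (-5.058158, -10.725604, -0.174566, 17.150000)

(-5.0582, -10.7256, -0.1746, 17.1500)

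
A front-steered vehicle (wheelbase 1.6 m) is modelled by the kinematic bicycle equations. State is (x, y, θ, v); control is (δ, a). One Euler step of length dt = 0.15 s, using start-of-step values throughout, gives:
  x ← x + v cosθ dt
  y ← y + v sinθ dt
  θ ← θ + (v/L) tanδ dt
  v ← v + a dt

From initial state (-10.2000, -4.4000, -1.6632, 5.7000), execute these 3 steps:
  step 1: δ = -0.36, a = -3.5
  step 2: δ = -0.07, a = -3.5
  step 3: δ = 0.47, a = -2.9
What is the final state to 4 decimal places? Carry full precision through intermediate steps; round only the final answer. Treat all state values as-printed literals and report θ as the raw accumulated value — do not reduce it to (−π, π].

after step 1 (δ=-0.36, a=-3.5): (-10.278893, -5.251352, -1.864340, 5.175000)
after step 2 (δ=-0.07, a=-3.5): (-10.503498, -5.994398, -1.898357, 4.650000)
after step 3 (δ=0.47, a=-2.9): (-10.727907, -6.654812, -1.676915, 4.215000)

(-10.7279, -6.6548, -1.6769, 4.2150)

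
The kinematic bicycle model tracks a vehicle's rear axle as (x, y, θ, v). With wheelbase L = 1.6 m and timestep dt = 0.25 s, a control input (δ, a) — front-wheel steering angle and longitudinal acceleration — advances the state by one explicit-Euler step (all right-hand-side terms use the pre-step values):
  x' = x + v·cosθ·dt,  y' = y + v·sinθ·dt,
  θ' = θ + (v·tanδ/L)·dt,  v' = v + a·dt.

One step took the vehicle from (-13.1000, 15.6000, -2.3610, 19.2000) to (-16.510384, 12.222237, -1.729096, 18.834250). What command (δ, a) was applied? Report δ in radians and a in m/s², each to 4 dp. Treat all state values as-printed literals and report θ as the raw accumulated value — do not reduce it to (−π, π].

a = (v'−v)/dt = (-0.365750)/0.25 = -1.4630
Δθ = θ'−θ = 0.631904;  (v·dt/L) = 19.2000·0.25/1.6 = 3.000000
tan δ = Δθ·L/(v·dt) = 0.210635  →  δ = 0.2076

δ = 0.2076, a = -1.4630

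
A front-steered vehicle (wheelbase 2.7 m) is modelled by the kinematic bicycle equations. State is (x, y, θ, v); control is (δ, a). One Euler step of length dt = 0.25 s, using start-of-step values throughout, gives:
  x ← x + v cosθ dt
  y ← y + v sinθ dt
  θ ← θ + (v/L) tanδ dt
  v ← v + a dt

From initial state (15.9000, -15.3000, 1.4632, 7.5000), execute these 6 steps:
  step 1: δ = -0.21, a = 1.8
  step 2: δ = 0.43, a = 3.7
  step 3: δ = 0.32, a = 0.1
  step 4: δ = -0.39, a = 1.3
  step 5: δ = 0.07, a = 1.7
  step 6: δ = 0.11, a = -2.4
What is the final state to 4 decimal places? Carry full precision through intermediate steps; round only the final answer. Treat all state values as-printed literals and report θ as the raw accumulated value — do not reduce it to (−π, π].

after step 1 (δ=-0.21, a=1.8): (16.101354, -13.435843, 1.315184, 7.950000)
after step 2 (δ=0.43, a=3.7): (16.603869, -11.512919, 1.652780, 8.875000)
after step 3 (δ=0.32, a=0.1): (16.422170, -9.301622, 1.925103, 8.900000)
after step 4 (δ=-0.39, a=1.3): (15.650229, -7.214822, 1.586363, 9.225000)
after step 5 (δ=0.07, a=1.7): (15.614329, -4.908852, 1.646253, 9.650000)
after step 6 (δ=0.11, a=-2.4): (15.432464, -2.503216, 1.744938, 9.050000)

(15.4325, -2.5032, 1.7449, 9.0500)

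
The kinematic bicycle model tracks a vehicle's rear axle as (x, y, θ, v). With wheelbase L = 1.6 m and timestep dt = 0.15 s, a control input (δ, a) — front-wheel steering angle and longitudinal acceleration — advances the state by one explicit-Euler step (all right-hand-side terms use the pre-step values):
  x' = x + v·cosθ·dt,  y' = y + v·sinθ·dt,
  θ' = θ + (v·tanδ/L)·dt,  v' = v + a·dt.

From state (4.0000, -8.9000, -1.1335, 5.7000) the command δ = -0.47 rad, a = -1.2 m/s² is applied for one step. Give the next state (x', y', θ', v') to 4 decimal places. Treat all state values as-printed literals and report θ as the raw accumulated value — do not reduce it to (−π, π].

x' = 4.0000 + 5.7000·cos(-1.1335)·0.15 = 4.3621
y' = -8.9000 + 5.7000·sin(-1.1335)·0.15 = -9.6745
θ' = -1.1335 + (5.7000/1.6)·tan(-0.47)·0.15 = -1.4049
v' = 5.7000 − 1.2000·0.15 = 5.5200

(4.3621, -9.6745, -1.4049, 5.5200)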